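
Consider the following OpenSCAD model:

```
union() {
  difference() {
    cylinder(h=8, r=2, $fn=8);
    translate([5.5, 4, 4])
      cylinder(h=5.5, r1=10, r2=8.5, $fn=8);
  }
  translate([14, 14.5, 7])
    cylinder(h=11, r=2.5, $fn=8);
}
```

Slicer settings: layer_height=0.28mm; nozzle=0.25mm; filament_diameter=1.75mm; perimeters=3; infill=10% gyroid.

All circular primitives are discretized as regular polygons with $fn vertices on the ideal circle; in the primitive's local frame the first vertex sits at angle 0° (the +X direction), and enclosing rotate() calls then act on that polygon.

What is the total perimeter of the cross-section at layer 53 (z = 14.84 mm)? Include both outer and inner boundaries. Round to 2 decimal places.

At z = 14.84 mm: the cylinder is not intersected at this z (z outside [0, 8]); the cone at (5.5, 4) is not intersected at this z (z outside [4, 9.5]); Subtracting the remaining from the first: the first operand is absent here, so nothing remains; the r=2.5 cylinder at (14, 14.5) contributes a regular 8-gon of circumradius 2.5 (perimeter = 2·8·2.500·sin(180°/8) = 15.31 mm); Merging all regions: only the r=2.5 cylinder at (14, 14.5) is present, so the union is just that shape — boundary = 15.31 mm. Overall, the cross-section is a single solid region. Total boundary length (outer) = 15.31 mm.

15.31 mm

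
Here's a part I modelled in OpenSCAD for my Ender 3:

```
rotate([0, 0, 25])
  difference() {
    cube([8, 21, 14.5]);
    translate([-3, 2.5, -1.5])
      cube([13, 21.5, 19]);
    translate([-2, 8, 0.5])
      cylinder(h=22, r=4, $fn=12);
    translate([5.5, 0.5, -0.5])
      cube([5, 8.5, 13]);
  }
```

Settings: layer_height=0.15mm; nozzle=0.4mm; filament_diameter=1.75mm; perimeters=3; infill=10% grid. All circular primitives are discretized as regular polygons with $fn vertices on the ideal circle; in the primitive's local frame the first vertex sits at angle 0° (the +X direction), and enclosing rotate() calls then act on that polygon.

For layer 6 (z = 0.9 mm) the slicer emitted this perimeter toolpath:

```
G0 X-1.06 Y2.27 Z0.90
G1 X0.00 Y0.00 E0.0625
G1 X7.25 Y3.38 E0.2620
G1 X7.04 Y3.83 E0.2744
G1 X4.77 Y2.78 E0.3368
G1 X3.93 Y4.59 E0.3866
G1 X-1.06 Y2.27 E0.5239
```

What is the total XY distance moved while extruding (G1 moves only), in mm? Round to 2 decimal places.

21.00 mm

Sum the Euclidean lengths of each G1 segment: total = 21.00 mm.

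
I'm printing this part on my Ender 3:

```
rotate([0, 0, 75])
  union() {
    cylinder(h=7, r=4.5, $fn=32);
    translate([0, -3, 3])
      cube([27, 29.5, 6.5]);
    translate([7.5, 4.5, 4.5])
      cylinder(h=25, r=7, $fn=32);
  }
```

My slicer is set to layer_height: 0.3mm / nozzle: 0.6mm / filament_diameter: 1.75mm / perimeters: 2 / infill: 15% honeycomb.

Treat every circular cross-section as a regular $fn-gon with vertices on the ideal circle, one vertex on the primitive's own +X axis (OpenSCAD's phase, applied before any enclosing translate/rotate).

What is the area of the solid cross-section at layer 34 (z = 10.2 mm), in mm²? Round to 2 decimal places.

At z = 10.2 mm: the cylinder is absent (z outside [0, 7]); the cube at (0, -3) does not reach this height (z outside [3, 9.5]); the r=7 cylinder at (7.5, 4.5) contributes a regular 32-gon of circumradius 7 (area = (32/2)·7.000²·sin(360°/32) = 152.95 mm²); Merging all regions: only the r=7 cylinder at (7.5, 4.5) is present, so the union is just that shape — area = 152.95 mm²; (rotated 75° about Z; rotation is an isometry so areas/perimeters/island counts are preserved). Overall, the cross-section is a single solid region. Net area = 152.95 mm².

152.95 mm²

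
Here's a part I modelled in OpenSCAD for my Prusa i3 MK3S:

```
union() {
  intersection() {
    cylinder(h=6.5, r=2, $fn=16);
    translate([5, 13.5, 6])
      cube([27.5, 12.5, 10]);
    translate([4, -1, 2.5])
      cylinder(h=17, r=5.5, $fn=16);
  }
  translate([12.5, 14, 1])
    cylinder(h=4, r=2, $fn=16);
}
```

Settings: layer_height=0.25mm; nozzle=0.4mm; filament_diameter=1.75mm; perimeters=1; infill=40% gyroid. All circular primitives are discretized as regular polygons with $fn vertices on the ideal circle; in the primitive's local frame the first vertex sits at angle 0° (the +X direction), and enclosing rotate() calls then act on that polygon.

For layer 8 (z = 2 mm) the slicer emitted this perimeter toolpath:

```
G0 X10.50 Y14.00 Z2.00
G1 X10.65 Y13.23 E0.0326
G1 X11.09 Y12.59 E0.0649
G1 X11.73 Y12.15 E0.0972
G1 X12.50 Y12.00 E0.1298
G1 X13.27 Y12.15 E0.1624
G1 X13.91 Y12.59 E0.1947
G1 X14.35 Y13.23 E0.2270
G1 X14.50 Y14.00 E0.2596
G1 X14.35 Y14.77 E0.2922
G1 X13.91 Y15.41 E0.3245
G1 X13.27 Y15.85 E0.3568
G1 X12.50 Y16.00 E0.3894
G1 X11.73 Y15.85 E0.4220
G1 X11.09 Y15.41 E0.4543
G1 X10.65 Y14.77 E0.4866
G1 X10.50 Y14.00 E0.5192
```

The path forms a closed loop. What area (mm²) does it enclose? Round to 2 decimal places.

Apply the shoelace formula to the sequence of (X, Y) vertices; enclosed area = 12.25 mm².

12.25 mm²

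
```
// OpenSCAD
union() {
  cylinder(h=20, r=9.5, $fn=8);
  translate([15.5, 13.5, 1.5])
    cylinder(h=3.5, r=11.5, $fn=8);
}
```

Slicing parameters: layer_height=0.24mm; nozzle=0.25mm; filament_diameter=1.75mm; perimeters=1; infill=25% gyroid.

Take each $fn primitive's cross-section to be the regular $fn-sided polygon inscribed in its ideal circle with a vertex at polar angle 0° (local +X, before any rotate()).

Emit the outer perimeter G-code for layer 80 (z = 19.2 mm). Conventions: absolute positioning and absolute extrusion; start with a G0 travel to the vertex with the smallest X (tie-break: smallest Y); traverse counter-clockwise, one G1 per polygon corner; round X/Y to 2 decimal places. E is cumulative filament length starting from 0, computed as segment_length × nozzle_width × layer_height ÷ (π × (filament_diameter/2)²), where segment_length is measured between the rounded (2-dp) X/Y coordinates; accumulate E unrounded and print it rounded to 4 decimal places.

G0 X-9.50 Y0.00 Z19.20
G1 X-6.72 Y-6.72 E0.1814
G1 X0.00 Y-9.50 E0.3628
G1 X6.72 Y-6.72 E0.5442
G1 X9.50 Y0.00 E0.7256
G1 X6.72 Y6.72 E0.9070
G1 X0.00 Y9.50 E1.0885
G1 X-6.72 Y6.72 E1.2699
G1 X-9.50 Y0.00 E1.4513

At z = 19.2 mm: the r=9.5 cylinder contributes a regular 8-gon of circumradius 9.5; the cylinder at (15.5, 13.5) does not reach this height (z outside [1.5, 5]); Combining (union): only the r=9.5 cylinder is present, so the union is just that shape — 1 connected region. The outline is a single polygon with 8 vertices. Extrusion per mm of travel: 0.25 × 0.24 / (π × 0.875²) = 0.024945. Accumulating E over each segment gives final E = 1.4513.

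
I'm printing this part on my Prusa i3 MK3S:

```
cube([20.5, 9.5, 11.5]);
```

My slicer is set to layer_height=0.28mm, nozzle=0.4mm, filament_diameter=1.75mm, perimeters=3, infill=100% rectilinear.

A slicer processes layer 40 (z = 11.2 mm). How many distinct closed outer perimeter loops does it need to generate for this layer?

At z = 11.2 mm: the cube (footprint 20.5×9.5) is included at this height. The result has 1 disconnected region.

1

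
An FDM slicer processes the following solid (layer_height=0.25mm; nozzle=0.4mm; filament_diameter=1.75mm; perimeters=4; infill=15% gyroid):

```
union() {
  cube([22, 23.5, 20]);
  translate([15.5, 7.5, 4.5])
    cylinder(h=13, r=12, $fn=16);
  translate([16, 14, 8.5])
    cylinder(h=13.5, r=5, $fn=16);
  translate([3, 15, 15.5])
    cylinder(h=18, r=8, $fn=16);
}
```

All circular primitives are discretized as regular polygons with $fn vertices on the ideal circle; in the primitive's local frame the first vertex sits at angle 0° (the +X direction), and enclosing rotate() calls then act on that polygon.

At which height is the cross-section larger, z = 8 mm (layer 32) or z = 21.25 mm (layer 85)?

layer 32 (z = 8 mm)

Layer 32 (z = 8): the 22×23.5 cube contributes its full rectangle (area 517.00 mm²); the r=12 cylinder at (15.5, 7.5) contributes a regular 16-gon of circumradius 12 (area = (16/2)·12.000²·sin(360°/16) = 440.85 mm²); the cylinder at (16, 14) does not reach this height (z outside [8.5, 22]); the cylinder at (3, 15) does not reach this height (z outside [15.5, 33.5]); Taking the union: the regions partially overlap — summed areas 957.85 mm² minus the doubly-counted overlap 314.33 mm² gives 643.52 mm² — area = 643.52 mm². So its area = 643.52 mm². Layer 85 (z = 21.25): the cube does not reach this height (z outside [0, 20]); the cylinder at (15.5, 7.5) is absent (z outside [4.5, 17.5]); the cylinder at (16, 14): section is a regular 16-gon, circumradius r=5 (area = (16/2)·5.000²·sin(360°/16) = 76.54 mm²); the cylinder at (3, 15): section is a regular 16-gon, circumradius r=8 (area = (16/2)·8.000²·sin(360°/16) = 195.93 mm²); Merging all regions: the 2 present regions are separate (no shared area or edge), so areas and boundary lengths simply add and each stays a separate island — area = 272.47 mm². So its area = 272.47 mm². Layer 32 is larger (643.52 vs 272.47 mm²).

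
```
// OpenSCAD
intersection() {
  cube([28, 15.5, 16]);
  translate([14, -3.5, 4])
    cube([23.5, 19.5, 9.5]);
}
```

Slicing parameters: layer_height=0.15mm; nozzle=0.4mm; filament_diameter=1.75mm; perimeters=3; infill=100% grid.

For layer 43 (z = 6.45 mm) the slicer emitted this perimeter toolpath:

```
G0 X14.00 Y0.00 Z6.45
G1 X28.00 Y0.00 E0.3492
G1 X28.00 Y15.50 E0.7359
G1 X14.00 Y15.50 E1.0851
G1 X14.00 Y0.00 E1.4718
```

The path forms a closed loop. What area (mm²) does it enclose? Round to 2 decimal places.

217.00 mm²

Apply the shoelace formula to the sequence of (X, Y) vertices; enclosed area = 217.00 mm².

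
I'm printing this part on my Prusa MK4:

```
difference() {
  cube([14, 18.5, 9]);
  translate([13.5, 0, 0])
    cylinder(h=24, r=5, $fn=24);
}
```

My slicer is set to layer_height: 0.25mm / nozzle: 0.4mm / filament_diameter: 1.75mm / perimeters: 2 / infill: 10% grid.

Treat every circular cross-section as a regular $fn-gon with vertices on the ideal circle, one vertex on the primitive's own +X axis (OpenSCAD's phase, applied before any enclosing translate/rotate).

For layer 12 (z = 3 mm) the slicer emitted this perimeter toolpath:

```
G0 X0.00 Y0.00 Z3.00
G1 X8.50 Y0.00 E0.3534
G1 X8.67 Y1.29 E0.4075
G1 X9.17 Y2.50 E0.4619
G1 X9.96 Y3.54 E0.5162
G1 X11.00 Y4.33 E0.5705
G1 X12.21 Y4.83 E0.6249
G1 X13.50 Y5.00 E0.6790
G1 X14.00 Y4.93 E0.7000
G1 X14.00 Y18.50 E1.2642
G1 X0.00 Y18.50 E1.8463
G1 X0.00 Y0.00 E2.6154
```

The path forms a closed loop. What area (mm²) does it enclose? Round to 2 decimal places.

Apply the shoelace formula to the sequence of (X, Y) vertices; enclosed area = 237.10 mm².

237.10 mm²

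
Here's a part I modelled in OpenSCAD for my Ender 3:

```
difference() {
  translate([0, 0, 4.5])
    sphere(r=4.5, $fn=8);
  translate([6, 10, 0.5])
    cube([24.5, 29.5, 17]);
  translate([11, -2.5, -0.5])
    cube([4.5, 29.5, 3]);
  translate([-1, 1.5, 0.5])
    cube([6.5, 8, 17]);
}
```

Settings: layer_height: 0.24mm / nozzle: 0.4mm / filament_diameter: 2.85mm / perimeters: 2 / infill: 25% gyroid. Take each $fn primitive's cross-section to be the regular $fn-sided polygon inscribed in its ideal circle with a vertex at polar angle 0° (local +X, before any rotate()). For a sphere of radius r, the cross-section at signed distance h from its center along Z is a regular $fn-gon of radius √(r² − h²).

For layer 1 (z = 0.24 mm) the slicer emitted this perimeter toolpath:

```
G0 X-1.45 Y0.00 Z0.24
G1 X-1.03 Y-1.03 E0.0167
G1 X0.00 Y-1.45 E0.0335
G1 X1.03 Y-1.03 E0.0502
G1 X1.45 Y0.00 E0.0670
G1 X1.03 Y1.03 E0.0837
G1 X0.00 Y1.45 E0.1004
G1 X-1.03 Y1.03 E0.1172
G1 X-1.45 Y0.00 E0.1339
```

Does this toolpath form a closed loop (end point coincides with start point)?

yes

Start point (G0): (-1.45, 0.00). End point (last G1): the path returns to the start — closed.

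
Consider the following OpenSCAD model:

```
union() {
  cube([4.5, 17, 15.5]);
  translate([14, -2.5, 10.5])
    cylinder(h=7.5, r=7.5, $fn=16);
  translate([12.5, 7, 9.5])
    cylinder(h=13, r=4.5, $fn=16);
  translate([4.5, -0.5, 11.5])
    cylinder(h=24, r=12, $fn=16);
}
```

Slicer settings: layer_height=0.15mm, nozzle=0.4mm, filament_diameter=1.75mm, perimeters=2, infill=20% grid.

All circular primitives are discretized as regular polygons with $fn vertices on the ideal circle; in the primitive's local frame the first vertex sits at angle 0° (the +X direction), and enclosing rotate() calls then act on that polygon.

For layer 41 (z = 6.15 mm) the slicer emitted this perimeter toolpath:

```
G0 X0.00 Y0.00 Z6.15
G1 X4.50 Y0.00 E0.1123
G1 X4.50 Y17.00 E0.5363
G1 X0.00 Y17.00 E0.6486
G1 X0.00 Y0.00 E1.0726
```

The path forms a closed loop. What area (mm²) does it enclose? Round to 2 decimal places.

76.50 mm²

Apply the shoelace formula to the sequence of (X, Y) vertices; enclosed area = 76.50 mm².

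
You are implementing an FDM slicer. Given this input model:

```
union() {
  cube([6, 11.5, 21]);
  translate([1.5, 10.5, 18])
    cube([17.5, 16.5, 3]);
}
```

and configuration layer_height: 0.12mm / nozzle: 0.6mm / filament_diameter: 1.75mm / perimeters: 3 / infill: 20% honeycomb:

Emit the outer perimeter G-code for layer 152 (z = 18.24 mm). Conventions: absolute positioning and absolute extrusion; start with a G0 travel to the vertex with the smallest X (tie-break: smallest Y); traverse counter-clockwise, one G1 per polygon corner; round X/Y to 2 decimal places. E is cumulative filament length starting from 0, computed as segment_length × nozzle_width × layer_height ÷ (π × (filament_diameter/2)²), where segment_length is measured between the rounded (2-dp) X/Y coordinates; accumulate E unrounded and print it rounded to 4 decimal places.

At z = 18.24 mm: the 6×11.5 cube contributes its full rectangle; the cube at (1.5, 10.5) (footprint 17.5×16.5) is included at this height; Merging all regions: the regions partially overlap (shared area 4.50 mm²), so overlapping operands fuse into one piece — 1 connected region. The outline is a single polygon with 8 vertices. Extrusion per mm of travel: 0.6 × 0.12 / (π × 0.875²) = 0.029934. Accumulating E over each segment gives final E = 2.7539.

G0 X0.00 Y0.00 Z18.24
G1 X6.00 Y0.00 E0.1796
G1 X6.00 Y10.50 E0.4939
G1 X19.00 Y10.50 E0.8831
G1 X19.00 Y27.00 E1.3770
G1 X1.50 Y27.00 E1.9008
G1 X1.50 Y11.50 E2.3648
G1 X0.00 Y11.50 E2.4097
G1 X0.00 Y0.00 E2.7539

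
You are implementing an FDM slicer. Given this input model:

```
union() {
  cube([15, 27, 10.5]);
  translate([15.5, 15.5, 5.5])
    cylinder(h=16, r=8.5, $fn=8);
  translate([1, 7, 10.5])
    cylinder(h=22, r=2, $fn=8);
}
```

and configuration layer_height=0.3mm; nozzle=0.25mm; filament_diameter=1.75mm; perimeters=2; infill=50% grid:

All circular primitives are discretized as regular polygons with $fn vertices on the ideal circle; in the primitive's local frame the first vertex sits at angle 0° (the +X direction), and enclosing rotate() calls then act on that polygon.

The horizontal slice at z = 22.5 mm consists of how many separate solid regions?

At z = 22.5 mm: the cube does not reach this height (z outside [0, 10.5]); the cylinder at (15.5, 15.5) is absent (z outside [5.5, 21.5]); the cylinder at (1, 7): section is a regular 8-gon, circumradius r=2; Taking the union: only the r=2 cylinder at (1, 7) is present, so the union is just that shape — 1 connected region. The result has 1 disconnected region.

1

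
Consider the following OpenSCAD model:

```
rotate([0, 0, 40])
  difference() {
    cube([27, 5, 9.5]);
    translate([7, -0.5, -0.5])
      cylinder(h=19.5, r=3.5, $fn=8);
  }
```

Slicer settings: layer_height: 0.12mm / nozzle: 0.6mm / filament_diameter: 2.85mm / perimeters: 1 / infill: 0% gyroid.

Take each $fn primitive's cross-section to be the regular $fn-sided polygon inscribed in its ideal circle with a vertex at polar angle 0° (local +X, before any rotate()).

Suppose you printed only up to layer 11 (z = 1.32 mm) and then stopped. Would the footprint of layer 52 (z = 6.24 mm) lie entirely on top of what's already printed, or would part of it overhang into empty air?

Compare the two slices. At z = 1.32: the cube is present — its section is the full 27×5 rectangle (area 135.00 mm²); the r=3.5 cylinder at (7, -0.5) gives a regular 8-gon of circumradius 3.5 (constant along its height) (area = (8/2)·3.500²·sin(360°/8) = 34.65 mm²); Subtracting the remaining from the first: starting from the 27×5 cube (135.00 mm²), the r=3.5 cylinder at (7, -0.5) partially overlaps it — only the 13.93 mm² overlap (of its 34.65 mm²) is removed, clipping the outline — area = 121.07 mm²; (whole slice rotated 40° about Z — lengths, areas and connectivity unchanged). At z = 6.24: the cube (footprint 27×5) is included at this height (area 135.00 mm²); the cylinder at (7, -0.5): section is a regular 8-gon, circumradius r=3.5 (area = (8/2)·3.500²·sin(360°/8) = 34.65 mm²); Taking the first minus the rest: starting from the 27×5 cube (135.00 mm²), the r=3.5 cylinder at (7, -0.5) partially overlaps it — only the 13.93 mm² overlap (of its 34.65 mm²) is removed, clipping the outline — area = 121.07 mm²; (whole slice rotated 40° about Z — lengths, areas and connectivity unchanged). Checking containment: the cross-section at z = 6.24 is a subset of the cross-section at z = 1.32.

entirely on top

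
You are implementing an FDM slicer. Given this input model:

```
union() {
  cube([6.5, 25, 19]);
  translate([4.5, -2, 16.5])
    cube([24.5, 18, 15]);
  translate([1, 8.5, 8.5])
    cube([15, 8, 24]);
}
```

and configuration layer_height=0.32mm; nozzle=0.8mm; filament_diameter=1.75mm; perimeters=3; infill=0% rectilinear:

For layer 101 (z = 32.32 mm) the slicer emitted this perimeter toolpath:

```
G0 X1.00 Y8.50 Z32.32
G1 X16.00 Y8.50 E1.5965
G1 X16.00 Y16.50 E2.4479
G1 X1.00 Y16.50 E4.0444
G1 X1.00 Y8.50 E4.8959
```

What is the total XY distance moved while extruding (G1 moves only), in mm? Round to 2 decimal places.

46.00 mm

Sum the Euclidean lengths of each G1 segment: total = 46.00 mm.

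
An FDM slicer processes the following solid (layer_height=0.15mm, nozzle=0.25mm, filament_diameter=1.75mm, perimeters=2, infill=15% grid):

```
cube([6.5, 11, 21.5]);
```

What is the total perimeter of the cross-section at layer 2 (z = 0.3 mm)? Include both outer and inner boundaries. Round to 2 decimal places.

35.00 mm

At z = 0.3 mm: the cube is present — its section is the full 6.5×11 rectangle (perimeter 35.00 mm). Overall, the cross-section is a single solid region. Total boundary length (outer) = 35.00 mm.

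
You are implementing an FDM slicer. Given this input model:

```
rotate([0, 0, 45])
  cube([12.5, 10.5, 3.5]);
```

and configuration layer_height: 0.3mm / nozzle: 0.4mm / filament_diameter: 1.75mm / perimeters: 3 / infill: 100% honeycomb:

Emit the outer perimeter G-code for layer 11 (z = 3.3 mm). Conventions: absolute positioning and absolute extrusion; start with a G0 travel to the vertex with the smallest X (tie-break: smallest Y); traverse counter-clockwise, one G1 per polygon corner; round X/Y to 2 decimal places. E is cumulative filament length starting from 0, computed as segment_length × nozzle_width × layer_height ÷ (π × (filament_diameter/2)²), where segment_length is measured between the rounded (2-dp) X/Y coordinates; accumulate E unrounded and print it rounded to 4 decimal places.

G0 X-7.42 Y7.42 Z3.30
G1 X0.00 Y0.00 E0.5235
G1 X8.84 Y8.84 E1.1472
G1 X1.41 Y16.26 E1.6711
G1 X-7.42 Y7.42 E2.2945

At z = 3.3 mm: the 12.5×10.5 cube contributes its full rectangle; (whole slice rotated 45° about Z — lengths, areas and connectivity unchanged). The outline is a single polygon with 4 vertices. Extrusion per mm of travel: 0.4 × 0.3 / (π × 0.875²) = 0.049890. Accumulating E over each segment gives final E = 2.2945.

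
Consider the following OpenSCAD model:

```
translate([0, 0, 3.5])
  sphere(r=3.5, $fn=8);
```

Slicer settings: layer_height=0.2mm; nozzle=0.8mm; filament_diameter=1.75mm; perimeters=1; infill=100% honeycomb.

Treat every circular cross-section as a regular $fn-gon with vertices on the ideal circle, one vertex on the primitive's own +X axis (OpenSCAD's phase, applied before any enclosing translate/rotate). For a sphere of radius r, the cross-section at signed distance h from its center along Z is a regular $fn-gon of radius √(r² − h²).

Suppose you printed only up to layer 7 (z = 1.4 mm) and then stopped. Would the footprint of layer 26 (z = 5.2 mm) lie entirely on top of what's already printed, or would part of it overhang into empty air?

Compare the two slices. At z = 1.4: the r=3.5 sphere slices to a regular 8-gon of circumradius 2.800 (√(r²−h²) with h=2.1 from center) (area = (8/2)·2.800²·sin(360°/8) = 22.17 mm²). At z = 5.2: the sphere: section is a regular 8-gon, circumradius = √(r²−h²) = √(3.5²−1.7²) = 3.059 (area = (8/2)·3.059²·sin(360°/8) = 26.47 mm²). Checking containment: at z = 5.2 the cross-section extends beyond the z = 1.4 cross-section by about 4.30 mm².

part overhangs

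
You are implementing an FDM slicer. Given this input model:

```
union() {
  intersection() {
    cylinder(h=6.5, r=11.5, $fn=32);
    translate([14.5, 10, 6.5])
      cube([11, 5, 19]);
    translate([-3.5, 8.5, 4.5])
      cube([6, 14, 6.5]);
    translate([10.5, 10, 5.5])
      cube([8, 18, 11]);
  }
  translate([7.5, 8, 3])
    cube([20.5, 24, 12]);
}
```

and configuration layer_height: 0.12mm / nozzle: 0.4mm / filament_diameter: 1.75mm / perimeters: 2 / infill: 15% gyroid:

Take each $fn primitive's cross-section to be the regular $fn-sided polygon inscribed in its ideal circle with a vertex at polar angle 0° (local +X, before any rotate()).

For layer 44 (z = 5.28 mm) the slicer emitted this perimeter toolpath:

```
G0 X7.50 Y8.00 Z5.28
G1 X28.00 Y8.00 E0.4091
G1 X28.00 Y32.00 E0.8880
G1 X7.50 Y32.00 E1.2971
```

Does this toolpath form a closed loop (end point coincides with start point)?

Start point (G0): (7.50, 8.00). End point (last G1): the path does not return to the start — open.

no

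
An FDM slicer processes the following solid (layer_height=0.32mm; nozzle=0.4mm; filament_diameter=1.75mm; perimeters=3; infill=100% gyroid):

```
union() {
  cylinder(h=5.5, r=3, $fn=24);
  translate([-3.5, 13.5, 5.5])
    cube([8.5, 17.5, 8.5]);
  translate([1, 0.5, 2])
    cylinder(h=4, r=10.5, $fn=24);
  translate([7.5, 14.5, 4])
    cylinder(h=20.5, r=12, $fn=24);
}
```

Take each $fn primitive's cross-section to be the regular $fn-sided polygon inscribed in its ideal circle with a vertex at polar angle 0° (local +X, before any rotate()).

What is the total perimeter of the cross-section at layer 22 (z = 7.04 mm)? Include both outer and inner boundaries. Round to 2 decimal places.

88.88 mm

At z = 7.04 mm: the cylinder does not reach this height (z outside [0, 5.5]); the cube at (-3.5, 13.5) (footprint 8.5×17.5) is included at this height (perimeter 52.00 mm); the cylinder at (1, 0.5) is not intersected at this z (z outside [2, 6]); the r=12 cylinder at (7.5, 14.5) gives a regular 24-gon of circumradius 12 (constant along its height) (perimeter = 2·24·12.000·sin(180°/24) = 75.18 mm); Combining (union): the regions partially overlap (shared area 87.83 mm²), so the edge portions inside another operand are dropped and the merged outline is re-measured after clipping — boundary = 88.88 mm. Overall, the cross-section is a single solid region. Total boundary length (outer) = 88.88 mm.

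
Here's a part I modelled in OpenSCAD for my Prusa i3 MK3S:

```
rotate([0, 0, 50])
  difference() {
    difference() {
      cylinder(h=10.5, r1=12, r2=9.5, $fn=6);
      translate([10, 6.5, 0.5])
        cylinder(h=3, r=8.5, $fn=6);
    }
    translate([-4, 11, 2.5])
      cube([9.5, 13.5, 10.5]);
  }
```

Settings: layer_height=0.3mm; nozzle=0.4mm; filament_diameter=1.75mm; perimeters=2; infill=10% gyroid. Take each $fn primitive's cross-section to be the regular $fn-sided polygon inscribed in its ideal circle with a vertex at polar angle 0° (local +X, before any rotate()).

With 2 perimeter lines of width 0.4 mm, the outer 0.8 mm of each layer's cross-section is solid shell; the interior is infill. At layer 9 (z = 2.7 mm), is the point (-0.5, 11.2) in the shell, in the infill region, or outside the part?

outside

At z = 2.7 mm: the cone (r1=12→r2=9.5) has section circumradius 11.357 here — a regular 6-gon; the cylinder at (10, 6.5): section is a regular 6-gon, circumradius r=8.5; After the difference (first − rest): starting from the cone, the r=8.5 cylinder at (10, 6.5) partially overlaps it — only the 58.45 mm² overlap (of its 187.71 mm²) is removed, clipping the outline — 1 connected region; the cube at (-4, 11) (footprint 9.5×13.5) is included at this height; Taking the first minus the rest: starting from that combined region, the 9.5×13.5 cube at (-4, 11) misses the remaining region (no effect) — 1 connected region; (whole slice rotated 50° about Z — lengths, areas and connectivity unchanged). Overall, the cross-section is a single solid region. Undo the 50° rotation: the query point maps to (8.258, 7.582) in the un-rotated model frame. The nearest boundary edge runs (3.43, 9.84)→(1.50, 6.50); distance from the point to it = 5.33 mm. The point is not inside any of the regions above, so it lies outside the cross-section (5.33 mm from the nearest boundary).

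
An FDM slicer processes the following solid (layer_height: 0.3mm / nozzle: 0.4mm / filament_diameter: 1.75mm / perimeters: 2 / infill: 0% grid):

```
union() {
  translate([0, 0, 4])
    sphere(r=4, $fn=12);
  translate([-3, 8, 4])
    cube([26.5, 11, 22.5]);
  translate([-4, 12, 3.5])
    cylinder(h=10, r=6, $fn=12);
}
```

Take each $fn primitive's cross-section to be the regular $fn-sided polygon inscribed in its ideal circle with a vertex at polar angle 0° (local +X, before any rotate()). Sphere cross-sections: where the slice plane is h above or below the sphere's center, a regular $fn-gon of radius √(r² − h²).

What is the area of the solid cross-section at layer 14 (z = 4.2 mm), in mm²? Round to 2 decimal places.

At z = 4.2 mm: the sphere: section is a regular 12-gon, circumradius = √(r²−h²) = √(4²−0.2²) = 3.995 (area = (12/2)·3.995²·sin(360°/12) = 47.88 mm²); the 26.5×11 cube at (-3, 8) contributes its full rectangle (area 291.50 mm²); the cylinder at (-4, 12): section is a regular 12-gon, circumradius r=6 (area = (12/2)·6.000²·sin(360°/12) = 108.00 mm²); Combining (union): the regions partially overlap — summed areas 447.38 mm² minus the doubly-counted overlap 38.62 mm² gives 408.76 mm² — area = 408.76 mm². Overall, the cross-section has 2 separate islands. Net area = 408.76 mm².

408.76 mm²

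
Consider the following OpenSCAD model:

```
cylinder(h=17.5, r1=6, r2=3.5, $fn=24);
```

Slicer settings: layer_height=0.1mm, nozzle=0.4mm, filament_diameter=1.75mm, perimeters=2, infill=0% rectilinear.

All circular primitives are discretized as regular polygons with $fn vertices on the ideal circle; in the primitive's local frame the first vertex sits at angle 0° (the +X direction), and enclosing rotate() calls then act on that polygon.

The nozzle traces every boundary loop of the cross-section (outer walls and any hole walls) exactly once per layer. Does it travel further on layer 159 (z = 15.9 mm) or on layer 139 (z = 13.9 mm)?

Layer 159 (z = 15.9): the cone contributes a regular 24-gon of circumradius 3.729 (interpolated between r1=6 and r2=3.5 at t=0.909) (perimeter = 2·24·3.729·sin(180°/24) = 23.36 mm). So its perimeter = 23.36 mm. Layer 139 (z = 13.9): the cone: at t=0.794 of its height the radius interpolates to r₁+(r₂−r₁)t = 4.014, giving a regular 24-gon of that circumradius (perimeter = 2·24·4.014·sin(180°/24) = 25.15 mm). So its perimeter = 25.15 mm. Layer 139 is larger (25.15 vs 23.36 mm).

layer 139 (z = 13.9 mm)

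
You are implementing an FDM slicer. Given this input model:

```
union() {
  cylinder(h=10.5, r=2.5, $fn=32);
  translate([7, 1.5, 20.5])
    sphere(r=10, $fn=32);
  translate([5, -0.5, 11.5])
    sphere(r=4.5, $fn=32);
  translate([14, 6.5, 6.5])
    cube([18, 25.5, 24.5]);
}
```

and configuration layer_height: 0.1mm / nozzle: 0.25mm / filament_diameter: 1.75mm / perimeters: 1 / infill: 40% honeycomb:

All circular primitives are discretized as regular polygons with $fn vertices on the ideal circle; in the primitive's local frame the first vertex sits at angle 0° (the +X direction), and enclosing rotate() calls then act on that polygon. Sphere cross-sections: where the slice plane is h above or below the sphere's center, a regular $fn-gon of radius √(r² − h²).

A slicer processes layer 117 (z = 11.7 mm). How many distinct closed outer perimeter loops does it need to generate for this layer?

At z = 11.7 mm: the cylinder does not reach this height (z outside [0, 10.5]); the r=10 sphere at (7, 1.5) contributes a regular 32-gon of circumradius √(10²−8.8²) = 4.750; the r=4.5 sphere at (5, -0.5) slices to a regular 32-gon of circumradius 4.496 (√(r²−h²) with h=0.2 from center); the cube at (14, 6.5) (footprint 18×25.5) is included at this height; Merging all regions: the regions partially overlap (shared area 40.99 mm²), so overlapping operands fuse into one piece — 2 connected regions. The result has 2 disconnected regions.

2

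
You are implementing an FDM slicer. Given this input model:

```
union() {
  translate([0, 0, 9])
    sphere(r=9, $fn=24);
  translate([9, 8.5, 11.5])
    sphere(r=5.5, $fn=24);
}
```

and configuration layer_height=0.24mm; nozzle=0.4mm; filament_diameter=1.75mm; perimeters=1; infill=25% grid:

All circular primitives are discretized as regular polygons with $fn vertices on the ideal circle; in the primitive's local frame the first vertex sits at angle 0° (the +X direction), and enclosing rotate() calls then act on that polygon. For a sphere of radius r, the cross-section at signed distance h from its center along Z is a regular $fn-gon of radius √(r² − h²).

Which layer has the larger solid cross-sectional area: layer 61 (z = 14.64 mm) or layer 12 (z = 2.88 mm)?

Layer 61 (z = 14.64): the r=9 sphere slices to a regular 24-gon of circumradius 7.014 (√(r²−h²) with h=5.64 from center) (area = (24/2)·7.014²·sin(360°/24) = 152.78 mm²); the r=5.5 sphere at (9, 8.5) contributes a regular 24-gon of circumradius √(5.5²−3.14²) = 4.516 (area = (24/2)·4.516²·sin(360°/24) = 63.33 mm²); Combining (union): the 2 present regions are separate (no shared area or edge), so areas and boundary lengths simply add and each stays a separate island — area = 216.11 mm². So its area = 216.11 mm². Layer 12 (z = 2.88): the sphere: section is a regular 24-gon, circumradius = √(r²−h²) = √(9²−6.12²) = 6.599 (area = (24/2)·6.599²·sin(360°/24) = 135.25 mm²); the sphere at (9, 8.5) is not intersected at this z (|z−center|=8.620 > r=5.5); Combining (union): only the r=9 sphere is present, so the union is just that shape — area = 135.25 mm². So its area = 135.25 mm². Layer 61 is larger (216.11 vs 135.25 mm²).

layer 61 (z = 14.64 mm)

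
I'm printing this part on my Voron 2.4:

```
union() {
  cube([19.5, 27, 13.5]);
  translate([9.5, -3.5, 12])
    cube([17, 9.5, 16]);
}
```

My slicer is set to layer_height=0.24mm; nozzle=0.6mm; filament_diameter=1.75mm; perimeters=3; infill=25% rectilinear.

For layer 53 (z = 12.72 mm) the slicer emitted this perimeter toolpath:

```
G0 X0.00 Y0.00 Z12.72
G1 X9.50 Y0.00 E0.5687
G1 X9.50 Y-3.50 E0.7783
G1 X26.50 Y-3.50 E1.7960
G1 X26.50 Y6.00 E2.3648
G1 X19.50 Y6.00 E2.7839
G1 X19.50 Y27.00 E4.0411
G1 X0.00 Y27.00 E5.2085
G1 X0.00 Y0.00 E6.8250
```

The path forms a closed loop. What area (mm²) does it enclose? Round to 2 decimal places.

Apply the shoelace formula to the sequence of (X, Y) vertices; enclosed area = 628.00 mm².

628.00 mm²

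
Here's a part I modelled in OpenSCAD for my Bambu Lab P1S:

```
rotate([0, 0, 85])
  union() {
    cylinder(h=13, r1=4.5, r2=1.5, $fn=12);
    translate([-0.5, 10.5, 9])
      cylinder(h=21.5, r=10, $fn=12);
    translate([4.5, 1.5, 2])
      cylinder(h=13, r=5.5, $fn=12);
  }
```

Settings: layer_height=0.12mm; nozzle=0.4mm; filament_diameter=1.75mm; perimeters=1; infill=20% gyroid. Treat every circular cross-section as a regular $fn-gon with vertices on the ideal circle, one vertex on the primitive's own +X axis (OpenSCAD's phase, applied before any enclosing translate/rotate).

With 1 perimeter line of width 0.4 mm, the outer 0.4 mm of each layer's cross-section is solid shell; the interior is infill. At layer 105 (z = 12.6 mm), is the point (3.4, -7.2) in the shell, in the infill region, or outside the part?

outside

At z = 12.6 mm: the cone contributes a regular 12-gon of circumradius 1.592 (interpolated between r1=4.5 and r2=1.5 at t=0.969); the cylinder at (-0.5, 10.5): section is a regular 12-gon, circumradius r=10; the cylinder at (4.5, 1.5): section is a regular 12-gon, circumradius r=5.5; Merging all regions: the regions partially overlap (shared area 40.53 mm²), so overlapping operands fuse into one piece — 1 connected region; (rotated 85° about Z; rotation is an isometry so areas/perimeters/island counts are preserved). Overall, the cross-section is a single solid region. Undo the 85° rotation: the query point maps to (-6.876, -4.015) in the un-rotated model frame. The nearest boundary edge runs (-1.39, 0.74)→(-5.50, 1.84); distance from the point to it = 6.01 mm. The point is not inside any of the regions above, so it lies outside the cross-section (6.01 mm from the nearest boundary).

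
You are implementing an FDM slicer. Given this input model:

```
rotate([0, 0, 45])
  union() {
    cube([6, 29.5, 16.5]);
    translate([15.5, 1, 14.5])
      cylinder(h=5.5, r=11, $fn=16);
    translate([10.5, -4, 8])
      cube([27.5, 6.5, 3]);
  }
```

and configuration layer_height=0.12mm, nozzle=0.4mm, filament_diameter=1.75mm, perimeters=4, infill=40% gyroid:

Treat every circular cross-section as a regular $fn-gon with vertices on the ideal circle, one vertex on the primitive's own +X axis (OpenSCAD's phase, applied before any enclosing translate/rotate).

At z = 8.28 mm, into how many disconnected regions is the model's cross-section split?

At z = 8.28 mm: the cube (footprint 6×29.5) is included at this height; the cylinder at (15.5, 1) is not intersected at this z (z outside [14.5, 20]); the cube at (10.5, -4) is present — its section is the full 27.5×6.5 rectangle; Combining (union): the 2 present regions are separate (no shared area or edge), so areas and boundary lengths simply add and each stays a separate island — 2 connected regions; (whole slice rotated 45° about Z — lengths, areas and connectivity unchanged). The result has 2 disconnected regions.

2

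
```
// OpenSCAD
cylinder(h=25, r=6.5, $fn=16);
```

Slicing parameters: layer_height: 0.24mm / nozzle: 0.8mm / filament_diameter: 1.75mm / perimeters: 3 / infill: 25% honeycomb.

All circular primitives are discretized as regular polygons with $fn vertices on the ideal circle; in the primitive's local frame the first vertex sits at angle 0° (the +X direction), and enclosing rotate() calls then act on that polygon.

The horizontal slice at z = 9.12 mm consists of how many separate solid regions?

At z = 9.12 mm: the r=6.5 cylinder contributes a regular 16-gon of circumradius 6.5. The result has 1 disconnected region.

1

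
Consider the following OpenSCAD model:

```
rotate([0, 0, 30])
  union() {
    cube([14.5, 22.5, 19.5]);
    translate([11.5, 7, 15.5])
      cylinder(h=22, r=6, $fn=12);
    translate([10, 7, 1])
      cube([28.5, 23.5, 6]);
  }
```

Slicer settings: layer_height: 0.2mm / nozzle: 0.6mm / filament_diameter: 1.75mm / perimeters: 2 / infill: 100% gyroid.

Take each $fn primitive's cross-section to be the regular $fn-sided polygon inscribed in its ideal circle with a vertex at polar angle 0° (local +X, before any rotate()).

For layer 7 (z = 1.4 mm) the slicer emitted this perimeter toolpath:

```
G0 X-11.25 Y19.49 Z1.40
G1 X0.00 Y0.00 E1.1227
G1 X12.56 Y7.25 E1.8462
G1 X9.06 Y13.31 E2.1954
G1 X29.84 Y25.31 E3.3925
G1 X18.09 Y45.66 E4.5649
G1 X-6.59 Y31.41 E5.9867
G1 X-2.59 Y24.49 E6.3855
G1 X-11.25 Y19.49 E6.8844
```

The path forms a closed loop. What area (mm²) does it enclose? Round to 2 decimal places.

926.18 mm²

Apply the shoelace formula to the sequence of (X, Y) vertices; enclosed area = 926.18 mm².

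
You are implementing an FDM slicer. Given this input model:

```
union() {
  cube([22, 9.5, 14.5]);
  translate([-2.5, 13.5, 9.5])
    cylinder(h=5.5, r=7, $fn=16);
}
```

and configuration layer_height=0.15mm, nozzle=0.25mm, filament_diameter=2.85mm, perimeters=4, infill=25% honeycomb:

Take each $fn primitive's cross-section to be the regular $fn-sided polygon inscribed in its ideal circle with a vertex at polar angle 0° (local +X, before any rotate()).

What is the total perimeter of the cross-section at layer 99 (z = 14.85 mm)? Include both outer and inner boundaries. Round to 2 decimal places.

At z = 14.85 mm: the cube does not reach this height (z outside [0, 14.5]); the r=7 cylinder at (-2.5, 13.5) contributes a regular 16-gon of circumradius 7 (perimeter = 2·16·7.000·sin(180°/16) = 43.70 mm); Combining (union): only the r=7 cylinder at (-2.5, 13.5) is present, so the union is just that shape — boundary = 43.70 mm. Overall, the cross-section is a single solid region. Total boundary length (outer) = 43.70 mm.

43.70 mm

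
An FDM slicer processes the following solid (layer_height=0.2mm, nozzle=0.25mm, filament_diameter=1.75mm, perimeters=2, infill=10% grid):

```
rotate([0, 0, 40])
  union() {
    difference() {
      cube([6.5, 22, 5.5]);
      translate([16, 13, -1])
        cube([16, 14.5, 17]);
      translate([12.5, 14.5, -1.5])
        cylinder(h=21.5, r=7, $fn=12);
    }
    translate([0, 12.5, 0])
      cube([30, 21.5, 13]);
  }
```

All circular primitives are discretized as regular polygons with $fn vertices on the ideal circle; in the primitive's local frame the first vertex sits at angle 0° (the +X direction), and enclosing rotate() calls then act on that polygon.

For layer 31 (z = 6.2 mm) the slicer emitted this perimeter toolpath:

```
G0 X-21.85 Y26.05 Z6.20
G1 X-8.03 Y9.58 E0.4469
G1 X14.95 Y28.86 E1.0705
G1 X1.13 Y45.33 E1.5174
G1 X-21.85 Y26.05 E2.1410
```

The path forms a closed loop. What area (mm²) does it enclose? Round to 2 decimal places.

644.93 mm²

Apply the shoelace formula to the sequence of (X, Y) vertices; enclosed area = 644.93 mm².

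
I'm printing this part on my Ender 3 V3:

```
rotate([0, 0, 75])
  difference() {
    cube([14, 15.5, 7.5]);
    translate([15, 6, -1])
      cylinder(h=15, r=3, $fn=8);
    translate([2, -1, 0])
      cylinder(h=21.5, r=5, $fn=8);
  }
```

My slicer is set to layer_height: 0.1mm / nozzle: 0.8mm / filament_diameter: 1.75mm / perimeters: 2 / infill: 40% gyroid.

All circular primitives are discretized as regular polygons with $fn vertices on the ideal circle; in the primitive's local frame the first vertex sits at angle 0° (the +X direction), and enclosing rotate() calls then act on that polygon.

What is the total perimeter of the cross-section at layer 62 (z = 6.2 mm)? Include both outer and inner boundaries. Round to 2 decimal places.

59.83 mm

At z = 6.2 mm: the cube is present — its section is the full 14×15.5 rectangle (perimeter 59.00 mm); the r=3 cylinder at (15, 6) gives a regular 8-gon of circumradius 3 (constant along its height) (perimeter = 2·8·3.000·sin(180°/8) = 18.37 mm); the r=5 cylinder at (2, -1) gives a regular 8-gon of circumradius 5 (constant along its height) (perimeter = 2·8·5.000·sin(180°/8) = 30.61 mm); Subtracting the remaining from the first: starting from the 14×15.5 cube, the r=3 cylinder at (15, 6) partially overlaps it — only the 7.14 mm² overlap (of its 25.46 mm²) is removed, clipping the outline; the r=5 cylinder at (2, -1) partially overlaps it — only the 20.06 mm² overlap (of its 70.71 mm²) is removed, clipping the outline — boundary = 59.83 mm; (whole slice rotated 75° about Z — lengths, areas and connectivity unchanged). Overall, the cross-section is a single solid region. Total boundary length (outer) = 59.83 mm.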